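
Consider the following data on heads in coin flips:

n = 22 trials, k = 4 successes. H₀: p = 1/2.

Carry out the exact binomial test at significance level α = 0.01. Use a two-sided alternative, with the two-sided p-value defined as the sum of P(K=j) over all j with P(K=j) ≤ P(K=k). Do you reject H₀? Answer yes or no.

reject H₀: yes

Exact binomial: n=22, k=4, p₀=1/2=0.5000
P(X=j) = C(n,j)·p₀^j·(1−p₀)^(n−j); p = Σ P(X=j) over j with P(X=j) ≤ P(X=4)
p-value (two-sided) = 0.00434
At α=0.01: p < α → reject H₀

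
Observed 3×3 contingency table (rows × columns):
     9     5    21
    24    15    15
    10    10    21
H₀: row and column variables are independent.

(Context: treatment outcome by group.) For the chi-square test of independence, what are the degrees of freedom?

df = (r−1)(c−1) = (3−1)·(3−1) = 4

degrees of freedom = 4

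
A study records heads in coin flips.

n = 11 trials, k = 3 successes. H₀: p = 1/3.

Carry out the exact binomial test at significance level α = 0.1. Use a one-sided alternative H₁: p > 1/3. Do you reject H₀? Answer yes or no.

Exact binomial: n=11, k=3, p₀=1/3=0.3333
P(X≥3) from Σ C(n,i)·p₀^i·(1−p₀)^(n−i)
p-value (one-sided, H₁ greater) = 0.76589
At α=0.1: p ≥ α → fail to reject H₀

reject H₀: no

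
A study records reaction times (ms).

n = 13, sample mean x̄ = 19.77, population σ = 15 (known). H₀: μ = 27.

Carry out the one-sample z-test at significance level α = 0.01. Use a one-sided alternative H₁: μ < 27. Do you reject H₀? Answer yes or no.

SE = σ/√n = 15/√13 = 4.1603
z = (x̄−μ₀)/SE = (19.77−27)/4.1603 = -1.7379
p-value (one-sided, H₁ less) = 0.04112
At α=0.01: p ≥ α → fail to reject H₀

reject H₀: no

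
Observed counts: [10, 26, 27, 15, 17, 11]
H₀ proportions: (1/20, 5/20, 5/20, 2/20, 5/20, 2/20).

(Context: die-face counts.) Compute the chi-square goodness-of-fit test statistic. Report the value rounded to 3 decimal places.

test statistic = 9.434

n = 106; E_i = n·p_i = [5.30, 26.50, 26.50, 10.60, 26.50, 10.60]
χ² = (10−5.30)²/5.30 + (26−26.50)²/26.50 + (27−26.50)²/26.50 + (15−10.60)²/10.60 + (17−26.50)²/26.50 + (11−10.60)²/10.60 = 9.4340
df = 5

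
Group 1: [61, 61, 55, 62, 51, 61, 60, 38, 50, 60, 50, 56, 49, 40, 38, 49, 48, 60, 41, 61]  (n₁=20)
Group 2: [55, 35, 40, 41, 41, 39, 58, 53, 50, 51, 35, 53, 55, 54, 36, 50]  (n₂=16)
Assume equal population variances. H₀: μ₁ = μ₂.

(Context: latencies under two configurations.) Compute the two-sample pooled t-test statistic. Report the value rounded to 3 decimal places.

test statistic = 2.134

x̄₁=52.550, s₁=8.382, n₁=20
x̄₂=46.625, s₂=8.148, n₂=16
s_p² = [19·8.382² + 15·8.148²]/34 = 68.5500
SE = √(s_p²·(1/20+1/16)) = 2.7770
t = (52.550−46.625)/2.7770 = 2.1336
df = 34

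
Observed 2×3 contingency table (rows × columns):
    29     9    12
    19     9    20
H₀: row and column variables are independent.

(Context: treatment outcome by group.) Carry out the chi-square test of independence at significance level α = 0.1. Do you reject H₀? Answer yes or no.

Row totals [50, 48], col totals [48, 18, 32], n=98
χ² = (29−24.49)²/24.49 + (9−9.18)²/9.18 + (12−16.33)²/16.33 + (19−23.51)²/23.51 + (9−8.82)²/8.82 + (20−15.67)²/15.67 = 4.0442
df = 2
p-value (upper-tail) = 0.13238
At α=0.1: p ≥ α → fail to reject H₀

reject H₀: no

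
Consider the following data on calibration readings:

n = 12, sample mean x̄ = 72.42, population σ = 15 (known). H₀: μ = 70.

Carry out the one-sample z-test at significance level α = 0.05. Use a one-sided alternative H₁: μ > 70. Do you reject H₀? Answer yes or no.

reject H₀: no

SE = σ/√n = 15/√12 = 4.3301
z = (x̄−μ₀)/SE = (72.42−70)/4.3301 = 0.5589
p-value (one-sided, H₁ greater) = 0.28812
At α=0.05: p ≥ α → fail to reject H₀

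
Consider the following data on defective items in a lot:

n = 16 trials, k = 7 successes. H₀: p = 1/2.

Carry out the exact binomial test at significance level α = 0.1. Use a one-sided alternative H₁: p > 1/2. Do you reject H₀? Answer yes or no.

Exact binomial: n=16, k=7, p₀=1/2=0.5000
P(X≥7) from Σ C(n,i)·p₀^i·(1−p₀)^(n−i)
p-value (one-sided, H₁ greater) = 0.77275
At α=0.1: p ≥ α → fail to reject H₀

reject H₀: no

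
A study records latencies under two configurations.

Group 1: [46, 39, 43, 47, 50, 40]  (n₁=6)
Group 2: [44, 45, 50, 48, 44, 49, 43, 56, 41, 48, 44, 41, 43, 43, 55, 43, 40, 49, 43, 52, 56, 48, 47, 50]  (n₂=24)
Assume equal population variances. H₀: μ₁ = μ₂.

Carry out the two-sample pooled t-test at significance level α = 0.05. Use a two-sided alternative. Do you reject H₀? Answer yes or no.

reject H₀: no

x̄₁=44.167, s₁=4.262, n₁=6
x̄₂=46.750, s₂=4.711, n₂=24
s_p² = [5·4.262² + 23·4.711²]/28 = 21.4762
SE = √(s_p²·(1/6+1/24)) = 2.1152
t = (44.167−46.750)/2.1152 = -1.2213
df = 28
p-value (two-sided) = 0.23216
At α=0.05: p ≥ α → fail to reject H₀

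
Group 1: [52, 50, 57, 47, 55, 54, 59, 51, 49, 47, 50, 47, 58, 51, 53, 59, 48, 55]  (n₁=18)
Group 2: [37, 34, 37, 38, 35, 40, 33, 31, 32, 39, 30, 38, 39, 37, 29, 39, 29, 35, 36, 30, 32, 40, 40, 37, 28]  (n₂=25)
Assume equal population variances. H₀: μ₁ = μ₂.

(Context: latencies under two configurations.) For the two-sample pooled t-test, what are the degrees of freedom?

df = n₁ + n₂ − 2 = 18 + 25 − 2 = 41

degrees of freedom = 41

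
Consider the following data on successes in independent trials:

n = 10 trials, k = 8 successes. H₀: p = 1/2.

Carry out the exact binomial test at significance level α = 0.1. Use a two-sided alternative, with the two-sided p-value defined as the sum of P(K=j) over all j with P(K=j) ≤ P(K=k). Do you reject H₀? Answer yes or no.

Exact binomial: n=10, k=8, p₀=1/2=0.5000
P(X=j) = C(n,j)·p₀^j·(1−p₀)^(n−j); p = Σ P(X=j) over j with P(X=j) ≤ P(X=8)
p-value (two-sided) = 0.10938
At α=0.1: p ≥ α → fail to reject H₀

reject H₀: no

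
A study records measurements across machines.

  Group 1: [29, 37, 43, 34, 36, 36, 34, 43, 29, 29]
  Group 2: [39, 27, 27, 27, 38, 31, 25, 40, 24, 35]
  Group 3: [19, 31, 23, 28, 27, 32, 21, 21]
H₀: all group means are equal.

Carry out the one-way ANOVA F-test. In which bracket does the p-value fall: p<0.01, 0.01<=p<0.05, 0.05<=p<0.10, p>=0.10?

Group means [35.00, 31.30, 25.25], grand mean 30.893
SSB = Σnᵢ(x̄ᵢ−x̄)² = 425.079; SSW = ΣΣ(x−x̄ᵢ)² = 755.600
MSB = 425.079/2 = 212.5393; MSW = 755.600/25 = 30.2240
F = MSB/MSW = 7.0321
df = (2, 25)
p-value (upper-tail) = 0.00378
→ bracket: p<0.01

p-value bracket: p<0.01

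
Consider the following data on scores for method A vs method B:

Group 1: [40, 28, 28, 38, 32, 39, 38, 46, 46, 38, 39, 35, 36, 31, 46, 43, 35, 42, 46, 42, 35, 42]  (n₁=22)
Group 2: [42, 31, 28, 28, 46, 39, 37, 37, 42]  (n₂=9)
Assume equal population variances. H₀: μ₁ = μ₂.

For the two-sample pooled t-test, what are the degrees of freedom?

degrees of freedom = 29

df = n₁ + n₂ − 2 = 22 + 9 − 2 = 29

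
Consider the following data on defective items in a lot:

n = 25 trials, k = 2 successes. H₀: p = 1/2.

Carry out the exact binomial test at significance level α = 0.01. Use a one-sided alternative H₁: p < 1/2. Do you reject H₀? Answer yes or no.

Exact binomial: n=25, k=2, p₀=1/2=0.5000
P(X≤2) from Σ C(n,i)·p₀^i·(1−p₀)^(n−i)
p-value (one-sided, H₁ less) = 0.00001
At α=0.01: p < α → reject H₀

reject H₀: yes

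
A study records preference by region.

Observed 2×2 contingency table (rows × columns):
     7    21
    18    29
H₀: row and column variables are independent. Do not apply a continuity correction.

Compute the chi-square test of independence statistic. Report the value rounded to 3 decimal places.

test statistic = 1.396

Row totals [28, 47], col totals [25, 50], n=75
χ² = (7−9.33)²/9.33 + (21−18.67)²/18.67 + (18−15.67)²/15.67 + (29−31.33)²/31.33 = 1.3963
df = 1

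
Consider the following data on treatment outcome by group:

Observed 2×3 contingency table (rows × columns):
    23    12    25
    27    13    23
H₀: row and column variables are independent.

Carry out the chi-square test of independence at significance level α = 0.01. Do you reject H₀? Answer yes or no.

reject H₀: no

Row totals [60, 63], col totals [50, 25, 48], n=123
χ² = (23−24.39)²/24.39 + (12−12.20)²/12.20 + (25−23.41)²/23.41 + (27−25.61)²/25.61 + (13−12.80)²/12.80 + (23−24.59)²/24.59 = 0.3704
df = 2
p-value (upper-tail) = 0.83095
At α=0.01: p ≥ α → fail to reject H₀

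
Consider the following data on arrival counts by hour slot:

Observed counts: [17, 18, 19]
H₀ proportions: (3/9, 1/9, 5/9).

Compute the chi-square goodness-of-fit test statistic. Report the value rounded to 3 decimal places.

test statistic = 28.089

n = 54; E_i = n·p_i = [18.00, 6.00, 30.00]
χ² = (17−18.00)²/18.00 + (18−6.00)²/6.00 + (19−30.00)²/30.00 = 28.0889
df = 2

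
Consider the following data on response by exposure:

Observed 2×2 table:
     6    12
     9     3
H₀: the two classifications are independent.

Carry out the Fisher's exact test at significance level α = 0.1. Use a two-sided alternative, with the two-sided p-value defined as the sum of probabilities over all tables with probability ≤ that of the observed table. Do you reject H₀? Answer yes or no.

reject H₀: yes

Margins: r₁=18, r₂=12, c₁=15, c₂=15, n=30
p_obs = C(18,6)·C(12,9)/C(30,15); sum pmf over tables with pmf ≤ p_obs
p-value (two-sided) = 0.06043
At α=0.1: p < α → reject H₀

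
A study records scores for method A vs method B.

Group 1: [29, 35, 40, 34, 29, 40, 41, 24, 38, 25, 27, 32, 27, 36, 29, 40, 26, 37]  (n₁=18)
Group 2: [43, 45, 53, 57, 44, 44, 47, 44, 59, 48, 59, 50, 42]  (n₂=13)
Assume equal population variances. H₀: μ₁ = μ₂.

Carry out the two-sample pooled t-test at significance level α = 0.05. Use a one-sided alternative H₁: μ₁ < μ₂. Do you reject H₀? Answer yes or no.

reject H₀: yes

x̄₁=32.722, s₁=5.839, n₁=18
x̄₂=48.846, s₂=6.203, n₂=13
s_p² = [17·5.839² + 12·6.203²]/29 = 35.9070
SE = √(s_p²·(1/18+1/13)) = 2.1810
t = (32.722−48.846)/2.1810 = -7.3928
df = 29
p-value (one-sided, H₁ less) = 0.00000
At α=0.05: p < α → reject H₀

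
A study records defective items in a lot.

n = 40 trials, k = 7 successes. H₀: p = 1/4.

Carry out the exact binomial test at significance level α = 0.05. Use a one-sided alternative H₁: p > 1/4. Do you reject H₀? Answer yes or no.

Exact binomial: n=40, k=7, p₀=1/4=0.2500
P(X≥7) from Σ C(n,i)·p₀^i·(1−p₀)^(n−i)
p-value (one-sided, H₁ greater) = 0.90378
At α=0.05: p ≥ α → fail to reject H₀

reject H₀: no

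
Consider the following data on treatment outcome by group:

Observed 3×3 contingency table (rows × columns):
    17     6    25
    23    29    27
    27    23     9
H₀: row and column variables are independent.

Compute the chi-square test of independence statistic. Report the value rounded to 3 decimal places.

test statistic = 20.930

Row totals [48, 79, 59], col totals [67, 58, 61], n=186
χ² = (17−17.29)²/17.29 + (6−14.97)²/14.97 + (25−15.74)²/15.74 + (23−28.46)²/28.46 + (29−24.63)²/24.63 + (27−25.91)²/25.91 + (27−21.25)²/21.25 + (23−18.40)²/18.40 + (9−19.35)²/19.35 = 20.9297
df = 4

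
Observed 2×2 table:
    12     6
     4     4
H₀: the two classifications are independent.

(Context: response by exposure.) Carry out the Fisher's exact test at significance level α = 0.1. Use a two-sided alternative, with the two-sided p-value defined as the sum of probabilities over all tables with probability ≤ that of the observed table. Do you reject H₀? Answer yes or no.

Margins: r₁=18, r₂=8, c₁=16, c₂=10, n=26
p_obs = C(18,12)·C(8,4)/C(26,16); sum pmf over tables with pmf ≤ p_obs
p-value (two-sided) = 0.66449
At α=0.1: p ≥ α → fail to reject H₀

reject H₀: no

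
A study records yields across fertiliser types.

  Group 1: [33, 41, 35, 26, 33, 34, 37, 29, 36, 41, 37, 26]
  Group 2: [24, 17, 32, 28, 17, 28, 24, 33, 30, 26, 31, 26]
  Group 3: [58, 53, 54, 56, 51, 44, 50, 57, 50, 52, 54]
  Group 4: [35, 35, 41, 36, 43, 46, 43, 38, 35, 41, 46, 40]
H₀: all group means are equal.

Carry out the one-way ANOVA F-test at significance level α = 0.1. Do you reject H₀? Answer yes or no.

Group means [34.00, 26.33, 52.64, 39.92], grand mean 37.915
SSB = Σnᵢ(x̄ᵢ−x̄)² = 4225.531; SSW = ΣΣ(x−x̄ᵢ)² = 920.129
MSB = 4225.531/3 = 1408.5103; MSW = 920.129/43 = 21.3983
F = MSB/MSW = 65.8233
df = (3, 43)
p-value (upper-tail) = 0.00000
At α=0.1: p < α → reject H₀

reject H₀: yes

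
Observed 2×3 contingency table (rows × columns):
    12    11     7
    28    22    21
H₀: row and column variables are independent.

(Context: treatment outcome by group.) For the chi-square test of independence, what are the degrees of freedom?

df = (r−1)(c−1) = (2−1)·(3−1) = 2

degrees of freedom = 2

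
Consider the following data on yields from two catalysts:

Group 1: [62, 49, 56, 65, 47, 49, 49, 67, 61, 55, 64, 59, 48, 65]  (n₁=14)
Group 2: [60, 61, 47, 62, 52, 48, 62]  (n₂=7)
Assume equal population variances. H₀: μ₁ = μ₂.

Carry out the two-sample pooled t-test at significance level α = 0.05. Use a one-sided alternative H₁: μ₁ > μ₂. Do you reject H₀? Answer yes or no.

reject H₀: no

x̄₁=56.857, s₁=7.336, n₁=14
x̄₂=56.000, s₂=6.758, n₂=7
s_p² = [13·7.336² + 6·6.758²]/19 = 51.2481
SE = √(s_p²·(1/14+1/7)) = 3.3139
t = (56.857−56.000)/3.3139 = 0.2587
df = 19
p-value (one-sided, H₁ greater) = 0.39934
At α=0.05: p ≥ α → fail to reject H₀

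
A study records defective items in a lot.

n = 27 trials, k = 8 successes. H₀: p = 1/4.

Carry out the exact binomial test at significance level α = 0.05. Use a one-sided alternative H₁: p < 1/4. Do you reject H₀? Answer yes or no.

Exact binomial: n=27, k=8, p₀=1/4=0.2500
P(X≤8) from Σ C(n,i)·p₀^i·(1−p₀)^(n−i)
p-value (one-sided, H₁ less) = 0.78595
At α=0.05: p ≥ α → fail to reject H₀

reject H₀: no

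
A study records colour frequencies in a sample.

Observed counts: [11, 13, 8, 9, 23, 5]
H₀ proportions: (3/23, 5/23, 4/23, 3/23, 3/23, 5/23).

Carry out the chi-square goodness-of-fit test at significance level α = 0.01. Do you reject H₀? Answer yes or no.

reject H₀: yes

n = 69; E_i = n·p_i = [9.00, 15.00, 12.00, 9.00, 9.00, 15.00]
χ² = (11−9.00)²/9.00 + (13−15.00)²/15.00 + (8−12.00)²/12.00 + (9−9.00)²/9.00 + (23−9.00)²/9.00 + (5−15.00)²/15.00 = 30.4889
df = 5
p-value (upper-tail) = 0.00001
At α=0.01: p < α → reject H₀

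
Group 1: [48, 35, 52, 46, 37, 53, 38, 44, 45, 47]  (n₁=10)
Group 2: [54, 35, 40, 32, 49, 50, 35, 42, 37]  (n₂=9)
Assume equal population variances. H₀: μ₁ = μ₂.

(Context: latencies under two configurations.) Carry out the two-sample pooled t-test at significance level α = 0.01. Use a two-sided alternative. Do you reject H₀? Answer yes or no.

x̄₁=44.500, s₁=6.133, n₁=10
x̄₂=41.556, s₂=7.764, n₂=9
s_p² = [9·6.133² + 8·7.764²]/17 = 48.2778
SE = √(s_p²·(1/10+1/9)) = 3.1925
t = (44.500−41.556)/3.1925 = 0.9223
df = 17
p-value (two-sided) = 0.36928
At α=0.01: p ≥ α → fail to reject H₀

reject H₀: no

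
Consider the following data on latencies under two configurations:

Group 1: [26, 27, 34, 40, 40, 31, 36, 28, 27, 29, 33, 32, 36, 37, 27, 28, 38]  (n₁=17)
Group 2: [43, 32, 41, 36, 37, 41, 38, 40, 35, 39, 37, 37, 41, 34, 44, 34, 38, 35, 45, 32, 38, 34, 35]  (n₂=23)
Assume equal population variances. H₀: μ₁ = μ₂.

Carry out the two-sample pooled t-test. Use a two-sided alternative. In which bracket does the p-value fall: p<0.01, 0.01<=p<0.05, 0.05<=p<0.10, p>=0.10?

p-value bracket: p<0.01

x̄₁=32.294, s₁=4.858, n₁=17
x̄₂=37.652, s₂=3.651, n₂=23
s_p² = [16·4.858² + 22·3.651²]/38 = 17.6512
SE = √(s_p²·(1/17+1/23)) = 1.3438
t = (32.294−37.652)/1.3438 = -3.9873
df = 38
p-value (two-sided) = 0.00029
→ bracket: p<0.01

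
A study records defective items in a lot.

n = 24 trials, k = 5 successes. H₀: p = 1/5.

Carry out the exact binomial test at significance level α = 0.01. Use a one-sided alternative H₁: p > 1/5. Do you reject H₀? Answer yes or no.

Exact binomial: n=24, k=5, p₀=1/5=0.2000
P(X≥5) from Σ C(n,i)·p₀^i·(1−p₀)^(n−i)
p-value (one-sided, H₁ greater) = 0.54012
At α=0.01: p ≥ α → fail to reject H₀

reject H₀: no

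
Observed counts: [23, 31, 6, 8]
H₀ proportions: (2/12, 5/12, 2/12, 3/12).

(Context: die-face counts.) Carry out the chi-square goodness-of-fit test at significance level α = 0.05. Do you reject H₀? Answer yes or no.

n = 68; E_i = n·p_i = [11.33, 28.33, 11.33, 17.00]
χ² = (23−11.33)²/11.33 + (31−28.33)²/28.33 + (6−11.33)²/11.33 + (8−17.00)²/17.00 = 19.5353
df = 3
p-value (upper-tail) = 0.00021
At α=0.05: p < α → reject H₀

reject H₀: yes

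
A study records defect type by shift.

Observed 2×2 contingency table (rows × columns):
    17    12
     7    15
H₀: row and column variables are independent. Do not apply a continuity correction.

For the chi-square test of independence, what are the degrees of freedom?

df = (r−1)(c−1) = (2−1)·(2−1) = 1

degrees of freedom = 1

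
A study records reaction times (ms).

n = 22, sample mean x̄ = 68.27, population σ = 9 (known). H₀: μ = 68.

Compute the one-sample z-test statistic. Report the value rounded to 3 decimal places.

test statistic = 0.141

SE = σ/√n = 9/√22 = 1.9188
z = (x̄−μ₀)/SE = (68.27−68)/1.9188 = 0.1407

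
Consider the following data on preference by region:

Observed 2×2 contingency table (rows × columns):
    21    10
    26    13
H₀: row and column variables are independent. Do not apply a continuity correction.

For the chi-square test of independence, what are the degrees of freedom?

degrees of freedom = 1

df = (r−1)(c−1) = (2−1)·(2−1) = 1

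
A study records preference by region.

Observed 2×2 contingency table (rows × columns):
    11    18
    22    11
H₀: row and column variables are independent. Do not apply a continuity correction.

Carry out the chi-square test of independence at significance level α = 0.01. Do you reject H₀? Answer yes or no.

reject H₀: no

Row totals [29, 33], col totals [33, 29], n=62
χ² = (11−15.44)²/15.44 + (18−13.56)²/13.56 + (22−17.56)²/17.56 + (11−15.44)²/15.44 = 5.1196
df = 1
p-value (upper-tail) = 0.02366
At α=0.01: p ≥ α → fail to reject H₀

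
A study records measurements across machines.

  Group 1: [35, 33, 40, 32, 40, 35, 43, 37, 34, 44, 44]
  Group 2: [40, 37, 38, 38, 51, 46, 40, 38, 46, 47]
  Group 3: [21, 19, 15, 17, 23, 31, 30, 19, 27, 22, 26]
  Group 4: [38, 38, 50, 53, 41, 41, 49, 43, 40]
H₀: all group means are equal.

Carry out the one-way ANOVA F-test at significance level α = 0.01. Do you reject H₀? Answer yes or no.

reject H₀: yes

Group means [37.91, 42.10, 22.73, 43.67], grand mean 36.122
SSB = Σnᵢ(x̄ᵢ−x̄)² = 2878.399; SSW = ΣΣ(x−x̄ᵢ)² = 941.991
MSB = 2878.399/3 = 959.4664; MSW = 941.991/37 = 25.4592
F = MSB/MSW = 37.6864
df = (3, 37)
p-value (upper-tail) = 0.00000
At α=0.01: p < α → reject H₀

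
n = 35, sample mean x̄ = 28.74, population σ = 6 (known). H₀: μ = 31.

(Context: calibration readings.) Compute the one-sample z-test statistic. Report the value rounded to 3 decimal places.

test statistic = -2.228

SE = σ/√n = 6/√35 = 1.0142
z = (x̄−μ₀)/SE = (28.74−31)/1.0142 = -2.2284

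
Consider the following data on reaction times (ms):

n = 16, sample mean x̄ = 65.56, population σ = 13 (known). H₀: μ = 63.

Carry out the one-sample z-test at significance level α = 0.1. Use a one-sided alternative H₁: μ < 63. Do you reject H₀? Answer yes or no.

reject H₀: no

SE = σ/√n = 13/√16 = 3.2500
z = (x̄−μ₀)/SE = (65.56−63)/3.2500 = 0.7877
p-value (one-sided, H₁ less) = 0.78456
At α=0.1: p ≥ α → fail to reject H₀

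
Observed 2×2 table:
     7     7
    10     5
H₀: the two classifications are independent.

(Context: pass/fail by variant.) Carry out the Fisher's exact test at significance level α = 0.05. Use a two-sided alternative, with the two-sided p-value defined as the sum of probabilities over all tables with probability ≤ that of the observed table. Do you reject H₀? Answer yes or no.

Margins: r₁=14, r₂=15, c₁=17, c₂=12, n=29
p_obs = C(14,7)·C(15,10)/C(29,17); sum pmf over tables with pmf ≤ p_obs
p-value (two-sided) = 0.46214
At α=0.05: p ≥ α → fail to reject H₀

reject H₀: no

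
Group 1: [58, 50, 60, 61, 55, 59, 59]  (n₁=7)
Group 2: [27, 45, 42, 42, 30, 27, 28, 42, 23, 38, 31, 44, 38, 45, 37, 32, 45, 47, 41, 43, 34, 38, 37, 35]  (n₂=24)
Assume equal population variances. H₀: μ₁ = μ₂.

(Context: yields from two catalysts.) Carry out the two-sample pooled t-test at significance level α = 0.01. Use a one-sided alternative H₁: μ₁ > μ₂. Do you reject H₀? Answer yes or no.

reject H₀: yes

x̄₁=57.429, s₁=3.780, n₁=7
x̄₂=37.125, s₂=6.823, n₂=24
s_p² = [6·3.780² + 23·6.823²]/29 = 39.8738
SE = √(s_p²·(1/7+1/24)) = 2.7125
t = (57.429−37.125)/2.7125 = 7.4852
df = 29
p-value (one-sided, H₁ greater) = 0.00000
At α=0.01: p < α → reject H₀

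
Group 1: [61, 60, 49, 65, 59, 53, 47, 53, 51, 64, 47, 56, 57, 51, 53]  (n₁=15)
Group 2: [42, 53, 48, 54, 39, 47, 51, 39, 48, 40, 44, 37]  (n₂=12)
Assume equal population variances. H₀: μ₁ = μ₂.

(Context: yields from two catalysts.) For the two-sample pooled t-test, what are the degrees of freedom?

degrees of freedom = 25

df = n₁ + n₂ − 2 = 15 + 12 − 2 = 25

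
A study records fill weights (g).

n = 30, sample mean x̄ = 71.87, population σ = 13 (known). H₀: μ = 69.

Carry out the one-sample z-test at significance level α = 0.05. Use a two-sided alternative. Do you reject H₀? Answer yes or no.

SE = σ/√n = 13/√30 = 2.3735
z = (x̄−μ₀)/SE = (71.87−69)/2.3735 = 1.2092
p-value (two-sided) = 0.22658
At α=0.05: p ≥ α → fail to reject H₀

reject H₀: no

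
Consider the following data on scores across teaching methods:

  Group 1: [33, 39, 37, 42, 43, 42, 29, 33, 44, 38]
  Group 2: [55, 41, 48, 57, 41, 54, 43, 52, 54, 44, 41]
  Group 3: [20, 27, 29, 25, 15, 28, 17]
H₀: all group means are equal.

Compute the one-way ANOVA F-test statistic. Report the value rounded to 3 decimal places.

Group means [38.00, 48.18, 23.00], grand mean 38.250
SSB = Σnᵢ(x̄ᵢ−x̄)² = 2713.614; SSW = ΣΣ(x−x̄ᵢ)² = 821.636
MSB = 2713.614/2 = 1356.8068; MSW = 821.636/25 = 32.8655
F = MSB/MSW = 41.2837
df = (2, 25)

test statistic = 41.284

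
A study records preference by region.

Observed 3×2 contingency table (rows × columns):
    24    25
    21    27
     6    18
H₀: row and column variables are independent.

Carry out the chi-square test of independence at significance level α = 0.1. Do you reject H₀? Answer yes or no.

reject H₀: no

Row totals [49, 48, 24], col totals [51, 70], n=121
χ² = (24−20.65)²/20.65 + (25−28.35)²/28.35 + (21−20.23)²/20.23 + (27−27.77)²/27.77 + (6−10.12)²/10.12 + (18−13.88)²/13.88 = 3.8827
df = 2
p-value (upper-tail) = 0.14351
At α=0.1: p ≥ α → fail to reject H₀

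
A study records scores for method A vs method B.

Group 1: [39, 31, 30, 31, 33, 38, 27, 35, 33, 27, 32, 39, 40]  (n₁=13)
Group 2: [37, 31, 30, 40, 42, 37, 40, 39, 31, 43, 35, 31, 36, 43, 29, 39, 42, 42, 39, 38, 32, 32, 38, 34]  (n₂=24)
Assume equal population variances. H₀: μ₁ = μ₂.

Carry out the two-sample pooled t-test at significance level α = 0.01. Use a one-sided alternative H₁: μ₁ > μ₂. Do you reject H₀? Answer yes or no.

reject H₀: no

x̄₁=33.462, s₁=4.446, n₁=13
x̄₂=36.667, s₂=4.479, n₂=24
s_p² = [12·4.446² + 23·4.479²]/35 = 19.9590
SE = √(s_p²·(1/13+1/24)) = 1.5385
t = (33.462−36.667)/1.5385 = -2.0833
df = 35
p-value (one-sided, H₁ greater) = 0.97770
At α=0.01: p ≥ α → fail to reject H₀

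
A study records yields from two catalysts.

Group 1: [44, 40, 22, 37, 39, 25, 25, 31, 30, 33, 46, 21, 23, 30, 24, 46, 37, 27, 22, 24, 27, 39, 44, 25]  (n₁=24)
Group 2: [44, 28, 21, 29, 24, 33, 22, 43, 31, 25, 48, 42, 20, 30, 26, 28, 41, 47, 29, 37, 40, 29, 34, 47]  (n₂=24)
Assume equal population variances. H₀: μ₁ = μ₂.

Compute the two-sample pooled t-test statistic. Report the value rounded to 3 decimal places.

x̄₁=31.708, s₁=8.411, n₁=24
x̄₂=33.250, s₂=8.813, n₂=24
s_p² = [23·8.411² + 23·8.813²]/46 = 74.2056
SE = √(s_p²·(1/24+1/24)) = 2.4867
t = (31.708−33.250)/2.4867 = -0.6200
df = 46

test statistic = -0.620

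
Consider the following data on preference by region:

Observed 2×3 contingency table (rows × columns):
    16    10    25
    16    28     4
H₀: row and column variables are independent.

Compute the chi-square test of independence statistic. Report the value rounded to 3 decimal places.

test statistic = 23.664

Row totals [51, 48], col totals [32, 38, 29], n=99
χ² = (16−16.48)²/16.48 + (10−19.58)²/19.58 + (25−14.94)²/14.94 + (16−15.52)²/15.52 + (28−18.42)²/18.42 + (4−14.06)²/14.06 = 23.6640
df = 2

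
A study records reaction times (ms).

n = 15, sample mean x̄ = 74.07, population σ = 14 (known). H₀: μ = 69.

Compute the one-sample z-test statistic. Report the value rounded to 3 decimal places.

SE = σ/√n = 14/√15 = 3.6148
z = (x̄−μ₀)/SE = (74.07−69)/3.6148 = 1.4026

test statistic = 1.403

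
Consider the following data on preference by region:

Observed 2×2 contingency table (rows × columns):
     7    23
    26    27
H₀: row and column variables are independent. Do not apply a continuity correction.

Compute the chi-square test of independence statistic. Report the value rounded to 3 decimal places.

test statistic = 5.292

Row totals [30, 53], col totals [33, 50], n=83
χ² = (7−11.93)²/11.93 + (23−18.07)²/18.07 + (26−21.07)²/21.07 + (27−31.93)²/31.93 = 5.2923
df = 1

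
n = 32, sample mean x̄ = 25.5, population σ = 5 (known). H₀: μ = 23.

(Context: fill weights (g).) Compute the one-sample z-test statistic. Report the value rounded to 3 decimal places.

test statistic = 2.828

SE = σ/√n = 5/√32 = 0.8839
z = (x̄−μ₀)/SE = (25.5−23)/0.8839 = 2.8284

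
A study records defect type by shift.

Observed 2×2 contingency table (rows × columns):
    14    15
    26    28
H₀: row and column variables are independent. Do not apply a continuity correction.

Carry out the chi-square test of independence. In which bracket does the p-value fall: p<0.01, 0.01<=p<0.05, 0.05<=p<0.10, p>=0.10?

Row totals [29, 54], col totals [40, 43], n=83
χ² = (14−13.98)²/13.98 + (15−15.02)²/15.02 + (26−26.02)²/26.02 + (28−27.98)²/27.98 = 0.0001
df = 1
p-value (upper-tail) = 0.99114
→ bracket: p>=0.10

p-value bracket: p>=0.10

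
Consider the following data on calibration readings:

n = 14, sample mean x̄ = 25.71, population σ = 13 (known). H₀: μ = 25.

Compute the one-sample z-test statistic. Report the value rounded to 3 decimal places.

SE = σ/√n = 13/√14 = 3.4744
z = (x̄−μ₀)/SE = (25.71−25)/3.4744 = 0.2044

test statistic = 0.204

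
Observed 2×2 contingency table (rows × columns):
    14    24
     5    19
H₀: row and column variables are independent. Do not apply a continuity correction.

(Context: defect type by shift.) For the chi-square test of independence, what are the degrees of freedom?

degrees of freedom = 1

df = (r−1)(c−1) = (2−1)·(2−1) = 1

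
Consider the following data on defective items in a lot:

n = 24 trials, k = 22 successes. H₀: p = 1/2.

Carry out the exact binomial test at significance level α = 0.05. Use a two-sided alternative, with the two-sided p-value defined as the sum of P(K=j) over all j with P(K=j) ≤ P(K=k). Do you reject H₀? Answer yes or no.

reject H₀: yes

Exact binomial: n=24, k=22, p₀=1/2=0.5000
P(X=j) = C(n,j)·p₀^j·(1−p₀)^(n−j); p = Σ P(X=j) over j with P(X=j) ≤ P(X=22)
p-value (two-sided) = 0.00004
At α=0.05: p < α → reject H₀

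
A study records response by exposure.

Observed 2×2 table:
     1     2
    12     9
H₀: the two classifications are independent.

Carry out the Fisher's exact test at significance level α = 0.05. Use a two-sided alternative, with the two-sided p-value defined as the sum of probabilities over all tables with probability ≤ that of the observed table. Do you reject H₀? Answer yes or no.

reject H₀: no

Margins: r₁=3, r₂=21, c₁=13, c₂=11, n=24
p_obs = C(3,1)·C(21,12)/C(24,13); sum pmf over tables with pmf ≤ p_obs
p-value (two-sided) = 0.57609
At α=0.05: p ≥ α → fail to reject H₀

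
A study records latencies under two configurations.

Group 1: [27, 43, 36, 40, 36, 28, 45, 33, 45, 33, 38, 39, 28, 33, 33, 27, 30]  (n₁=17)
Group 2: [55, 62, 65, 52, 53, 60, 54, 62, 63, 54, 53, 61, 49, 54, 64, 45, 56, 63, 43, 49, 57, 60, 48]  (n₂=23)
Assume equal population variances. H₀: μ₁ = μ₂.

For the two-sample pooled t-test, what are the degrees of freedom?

df = n₁ + n₂ − 2 = 17 + 23 − 2 = 38

degrees of freedom = 38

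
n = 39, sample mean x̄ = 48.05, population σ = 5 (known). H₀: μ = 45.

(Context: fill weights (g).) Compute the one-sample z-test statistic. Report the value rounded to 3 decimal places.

SE = σ/√n = 5/√39 = 0.8006
z = (x̄−μ₀)/SE = (48.05−45)/0.8006 = 3.8094

test statistic = 3.809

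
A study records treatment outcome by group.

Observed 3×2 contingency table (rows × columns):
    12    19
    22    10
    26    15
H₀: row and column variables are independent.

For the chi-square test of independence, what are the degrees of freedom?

df = (r−1)(c−1) = (3−1)·(2−1) = 2

degrees of freedom = 2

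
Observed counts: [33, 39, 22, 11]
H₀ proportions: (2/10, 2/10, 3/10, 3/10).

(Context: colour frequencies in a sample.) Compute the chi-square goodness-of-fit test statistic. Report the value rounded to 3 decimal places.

n = 105; E_i = n·p_i = [21.00, 21.00, 31.50, 31.50]
χ² = (33−21.00)²/21.00 + (39−21.00)²/21.00 + (22−31.50)²/31.50 + (11−31.50)²/31.50 = 38.4921
df = 3

test statistic = 38.492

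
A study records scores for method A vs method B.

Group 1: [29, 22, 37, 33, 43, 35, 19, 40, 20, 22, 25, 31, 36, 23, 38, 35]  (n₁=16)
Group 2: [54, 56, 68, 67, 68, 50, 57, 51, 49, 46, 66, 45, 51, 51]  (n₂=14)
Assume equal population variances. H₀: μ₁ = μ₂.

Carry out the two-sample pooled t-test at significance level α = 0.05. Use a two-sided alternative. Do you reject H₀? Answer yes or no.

x̄₁=30.500, s₁=7.737, n₁=16
x̄₂=55.643, s₂=8.289, n₂=14
s_p² = [15·7.737² + 13·8.289²]/28 = 63.9719
SE = √(s_p²·(1/16+1/14)) = 2.9271
t = (30.500−55.643)/2.9271 = -8.5898
df = 28
p-value (two-sided) = 0.00000
At α=0.05: p < α → reject H₀

reject H₀: yes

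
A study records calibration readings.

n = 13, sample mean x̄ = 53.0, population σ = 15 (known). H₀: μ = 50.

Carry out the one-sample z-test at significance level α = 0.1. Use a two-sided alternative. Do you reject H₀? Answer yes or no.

SE = σ/√n = 15/√13 = 4.1603
z = (x̄−μ₀)/SE = (53.0−50)/4.1603 = 0.7211
p-value (two-sided) = 0.47084
At α=0.1: p ≥ α → fail to reject H₀

reject H₀: no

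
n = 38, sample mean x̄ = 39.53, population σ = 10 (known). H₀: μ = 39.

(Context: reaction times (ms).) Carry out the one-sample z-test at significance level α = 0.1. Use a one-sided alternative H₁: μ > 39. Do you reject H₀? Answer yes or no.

reject H₀: no

SE = σ/√n = 10/√38 = 1.6222
z = (x̄−μ₀)/SE = (39.53−39)/1.6222 = 0.3267
p-value (one-sided, H₁ greater) = 0.37194
At α=0.1: p ≥ α → fail to reject H₀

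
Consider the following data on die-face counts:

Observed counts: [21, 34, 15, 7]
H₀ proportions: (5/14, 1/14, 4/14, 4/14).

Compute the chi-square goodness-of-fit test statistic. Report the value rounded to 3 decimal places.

n = 77; E_i = n·p_i = [27.50, 5.50, 22.00, 22.00]
χ² = (21−27.50)²/27.50 + (34−5.50)²/5.50 + (15−22.00)²/22.00 + (7−22.00)²/22.00 = 161.6727
df = 3

test statistic = 161.673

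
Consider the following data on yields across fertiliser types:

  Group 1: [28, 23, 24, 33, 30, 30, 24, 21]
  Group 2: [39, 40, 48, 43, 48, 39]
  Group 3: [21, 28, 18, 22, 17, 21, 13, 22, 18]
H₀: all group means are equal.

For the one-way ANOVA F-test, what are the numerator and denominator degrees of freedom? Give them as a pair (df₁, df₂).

degrees of freedom = [2, 20]

k = 3 groups, N = 23 total
df = (k−1, N−k) = (3−1, 23−3) = (2, 20)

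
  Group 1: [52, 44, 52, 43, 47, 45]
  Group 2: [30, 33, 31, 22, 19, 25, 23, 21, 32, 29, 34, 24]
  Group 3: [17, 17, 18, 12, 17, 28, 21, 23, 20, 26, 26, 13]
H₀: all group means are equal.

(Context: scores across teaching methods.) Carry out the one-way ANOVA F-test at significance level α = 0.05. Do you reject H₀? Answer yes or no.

reject H₀: yes

Group means [47.17, 26.92, 19.83], grand mean 28.133
SSB = Σnᵢ(x̄ᵢ−x̄)² = 3018.050; SSW = ΣΣ(x−x̄ᵢ)² = 661.417
MSB = 3018.050/2 = 1509.0250; MSW = 661.417/27 = 24.4969
F = MSB/MSW = 61.6006
df = (2, 27)
p-value (upper-tail) = 0.00000
At α=0.05: p < α → reject H₀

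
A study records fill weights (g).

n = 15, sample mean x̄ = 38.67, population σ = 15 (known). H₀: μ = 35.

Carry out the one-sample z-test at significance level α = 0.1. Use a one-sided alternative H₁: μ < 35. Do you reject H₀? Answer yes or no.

SE = σ/√n = 15/√15 = 3.8730
z = (x̄−μ₀)/SE = (38.67−35)/3.8730 = 0.9476
p-value (one-sided, H₁ less) = 0.82833
At α=0.1: p ≥ α → fail to reject H₀

reject H₀: no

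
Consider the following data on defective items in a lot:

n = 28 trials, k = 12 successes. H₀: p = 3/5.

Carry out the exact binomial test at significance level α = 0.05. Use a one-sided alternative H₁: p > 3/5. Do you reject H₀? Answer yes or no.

Exact binomial: n=28, k=12, p₀=3/5=0.6000
P(X≥12) from Σ C(n,i)·p₀^i·(1−p₀)^(n−i)
p-value (one-sided, H₁ greater) = 0.97849
At α=0.05: p ≥ α → fail to reject H₀

reject H₀: no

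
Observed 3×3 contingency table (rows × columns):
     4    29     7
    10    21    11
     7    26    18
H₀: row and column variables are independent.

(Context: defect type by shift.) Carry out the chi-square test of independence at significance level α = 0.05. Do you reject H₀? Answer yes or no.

reject H₀: no

Row totals [40, 42, 51], col totals [21, 76, 36], n=133
χ² = (4−6.32)²/6.32 + (29−22.86)²/22.86 + (7−10.83)²/10.83 + (10−6.63)²/6.63 + (21−24.00)²/24.00 + (11−11.37)²/11.37 + (7−8.05)²/8.05 + (26−29.14)²/29.14 + (18−13.80)²/13.80 = 7.7023
df = 4
p-value (upper-tail) = 0.10311
At α=0.05: p ≥ α → fail to reject H₀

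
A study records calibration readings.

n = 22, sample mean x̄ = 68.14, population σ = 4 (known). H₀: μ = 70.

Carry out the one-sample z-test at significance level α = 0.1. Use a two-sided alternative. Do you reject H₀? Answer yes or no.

reject H₀: yes

SE = σ/√n = 4/√22 = 0.8528
z = (x̄−μ₀)/SE = (68.14−70)/0.8528 = -2.1810
p-value (two-sided) = 0.02918
At α=0.1: p < α → reject H₀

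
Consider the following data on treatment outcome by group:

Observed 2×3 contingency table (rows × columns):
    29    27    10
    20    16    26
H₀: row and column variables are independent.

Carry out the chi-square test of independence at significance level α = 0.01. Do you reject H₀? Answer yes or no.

Row totals [66, 62], col totals [49, 43, 36], n=128
χ² = (29−25.27)²/25.27 + (27−22.17)²/22.17 + (10−18.56)²/18.56 + (20−23.73)²/23.73 + (16−20.83)²/20.83 + (26−17.44)²/17.44 = 11.4643
df = 2
p-value (upper-tail) = 0.00324
At α=0.01: p < α → reject H₀

reject H₀: yes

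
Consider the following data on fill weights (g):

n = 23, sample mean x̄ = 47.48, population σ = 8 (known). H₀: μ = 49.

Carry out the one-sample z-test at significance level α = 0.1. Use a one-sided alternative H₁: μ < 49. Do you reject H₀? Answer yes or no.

SE = σ/√n = 8/√23 = 1.6681
z = (x̄−μ₀)/SE = (47.48−49)/1.6681 = -0.9112
p-value (one-sided, H₁ less) = 0.18109
At α=0.1: p ≥ α → fail to reject H₀

reject H₀: no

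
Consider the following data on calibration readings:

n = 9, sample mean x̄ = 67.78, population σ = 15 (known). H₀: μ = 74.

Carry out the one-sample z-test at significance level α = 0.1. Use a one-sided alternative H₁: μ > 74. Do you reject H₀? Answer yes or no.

SE = σ/√n = 15/√9 = 5.0000
z = (x̄−μ₀)/SE = (67.78−74)/5.0000 = -1.2440
p-value (one-sided, H₁ greater) = 0.89325
At α=0.1: p ≥ α → fail to reject H₀

reject H₀: no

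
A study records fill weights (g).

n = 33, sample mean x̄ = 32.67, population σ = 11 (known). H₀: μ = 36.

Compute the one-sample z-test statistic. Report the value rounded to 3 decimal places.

test statistic = -1.739

SE = σ/√n = 11/√33 = 1.9149
z = (x̄−μ₀)/SE = (32.67−36)/1.9149 = -1.7390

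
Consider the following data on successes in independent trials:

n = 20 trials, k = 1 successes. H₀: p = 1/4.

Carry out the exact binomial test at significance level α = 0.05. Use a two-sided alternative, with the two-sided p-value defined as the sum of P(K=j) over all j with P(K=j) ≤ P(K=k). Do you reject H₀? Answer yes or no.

reject H₀: yes

Exact binomial: n=20, k=1, p₀=1/4=0.2500
P(X=j) = C(n,j)·p₀^j·(1−p₀)^(n−j); p = Σ P(X=j) over j with P(X=j) ≤ P(X=1)
p-value (two-sided) = 0.03818
At α=0.05: p < α → reject H₀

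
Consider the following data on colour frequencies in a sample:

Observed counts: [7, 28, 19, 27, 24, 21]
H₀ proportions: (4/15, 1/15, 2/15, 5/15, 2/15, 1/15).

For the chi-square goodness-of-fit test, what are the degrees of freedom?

df = k − 1 = 6 − 1 = 5

degrees of freedom = 5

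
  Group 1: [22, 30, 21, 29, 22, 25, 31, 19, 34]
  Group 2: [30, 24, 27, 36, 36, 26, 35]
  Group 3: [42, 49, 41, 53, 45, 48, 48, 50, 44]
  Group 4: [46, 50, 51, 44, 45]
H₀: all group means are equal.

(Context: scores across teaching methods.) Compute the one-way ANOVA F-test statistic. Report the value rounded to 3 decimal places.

Group means [25.89, 30.57, 46.67, 47.20], grand mean 36.767
SSB = Σnᵢ(x̄ᵢ−x̄)² = 2759.963; SSW = ΣΣ(x−x̄ᵢ)² = 539.403
MSB = 2759.963/3 = 919.9878; MSW = 539.403/26 = 20.7463
F = MSB/MSW = 44.3447
df = (3, 26)

test statistic = 44.345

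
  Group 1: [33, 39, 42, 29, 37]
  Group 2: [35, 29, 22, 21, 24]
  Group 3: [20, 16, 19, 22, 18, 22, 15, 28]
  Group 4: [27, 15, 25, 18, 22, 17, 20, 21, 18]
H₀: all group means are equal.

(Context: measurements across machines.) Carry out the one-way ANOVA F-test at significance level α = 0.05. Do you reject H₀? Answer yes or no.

reject H₀: yes

Group means [36.00, 26.20, 20.00, 20.33], grand mean 24.222
SSB = Σnᵢ(x̄ᵢ−x̄)² = 991.867; SSW = ΣΣ(x−x̄ᵢ)² = 476.800
MSB = 991.867/3 = 330.6222; MSW = 476.800/23 = 20.7304
F = MSB/MSW = 15.9486
df = (3, 23)
p-value (upper-tail) = 0.00001
At α=0.05: p < α → reject H₀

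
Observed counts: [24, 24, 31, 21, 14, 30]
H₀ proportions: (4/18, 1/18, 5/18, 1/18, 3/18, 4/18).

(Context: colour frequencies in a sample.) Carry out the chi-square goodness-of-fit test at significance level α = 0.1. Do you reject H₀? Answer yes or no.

n = 144; E_i = n·p_i = [32.00, 8.00, 40.00, 8.00, 24.00, 32.00]
χ² = (24−32.00)²/32.00 + (24−8.00)²/8.00 + (31−40.00)²/40.00 + (21−8.00)²/8.00 + (14−24.00)²/24.00 + (30−32.00)²/32.00 = 61.4417
df = 5
p-value (upper-tail) = 0.00000
At α=0.1: p < α → reject H₀

reject H₀: yes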